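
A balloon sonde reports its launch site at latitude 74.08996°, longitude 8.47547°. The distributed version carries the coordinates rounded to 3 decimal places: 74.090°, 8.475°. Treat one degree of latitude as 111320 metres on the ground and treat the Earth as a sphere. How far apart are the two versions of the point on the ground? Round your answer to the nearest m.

The latitude changed by -0.00004° and the longitude by +0.00047°.
North–south shift: -0.00004 × 111320 = -4.4528 m.
East–west at this latitude: 0.00047° × 111320 × cos 74.09° ≈ 0.00047 × 30515.8 = 14.3424 m.
Combined displacement = (4.4528² + 14.3424²)^½ ≈ 15.0178 m.

15 m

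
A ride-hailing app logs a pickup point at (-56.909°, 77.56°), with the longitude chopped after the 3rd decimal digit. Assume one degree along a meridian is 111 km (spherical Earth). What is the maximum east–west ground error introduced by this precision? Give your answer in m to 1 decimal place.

Truncating at 3 decimal places can drop up to a full unit in the last place, so the longitude may be off by as much as 0.001°.
Parallels shrink by cos φ, so at 56.909° a degree of longitude is 111000 × 0.5460 ≈ 60602.7 m.
Maximum E–W displacement: 0.001 × 60602.7 = 60.6027 m.

60.6 m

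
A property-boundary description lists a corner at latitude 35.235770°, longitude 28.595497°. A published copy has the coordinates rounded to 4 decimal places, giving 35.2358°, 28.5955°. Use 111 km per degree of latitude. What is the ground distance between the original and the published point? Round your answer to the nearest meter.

3 meters

Δlat = 35.235770 − 35.2358 = -0.000030°; Δlon = 28.595497 − 28.5955 = -0.000003°.
North–south shift: -0.000030 × 111000 = -3.33 m.
East–west at this latitude: -0.000003° × 111000 × cos 35.2358° ≈ -0.000003 × 90663.1 = -0.271989 m.
Hypotenuse of the two orthogonal shifts: √(3.33² + 0.271989²) = 3.34109 m.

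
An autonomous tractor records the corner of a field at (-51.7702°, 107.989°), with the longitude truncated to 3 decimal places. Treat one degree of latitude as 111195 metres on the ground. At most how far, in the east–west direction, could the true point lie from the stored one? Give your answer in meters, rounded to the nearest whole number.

69 meters

Truncating at 3 decimal places can drop up to a full unit in the last place, so the longitude may be off by as much as 0.001°.
One degree of longitude at 51.7702° is 111195 × cos 51.7702° ≈ 111195 × 0.6188 = 68809.4 m.
Maximum E–W displacement: 0.001 × 68809.4 = 68.8094 m.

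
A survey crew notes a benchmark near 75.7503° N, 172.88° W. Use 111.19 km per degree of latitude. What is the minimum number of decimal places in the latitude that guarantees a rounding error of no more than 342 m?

One degree of latitude covers 111190 m.
Rounding to N decimal places gives at most 0.5 × 10⁻ᴺ degrees of error, i.e. 0.5 × 10⁻ᴺ × 111190 m.
Need 0.5 × 111190 × 10⁻ᴺ ≤ 342 → 10⁻ᴺ ≤ 6.152e-03, so N ≥ 2.21.
So 3 decimal places suffice (55.6 m); 2 would allow up to 556 m.

3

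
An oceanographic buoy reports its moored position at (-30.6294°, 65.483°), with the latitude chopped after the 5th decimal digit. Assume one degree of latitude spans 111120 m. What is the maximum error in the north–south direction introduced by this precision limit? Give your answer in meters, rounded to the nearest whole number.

Truncating at 5 decimal places can drop up to a full unit in the last place, so the latitude may be off by as much as 1e-05°.
So the N–S error is at most 1e-05 × 111120 = 1.1112 m.

1 meters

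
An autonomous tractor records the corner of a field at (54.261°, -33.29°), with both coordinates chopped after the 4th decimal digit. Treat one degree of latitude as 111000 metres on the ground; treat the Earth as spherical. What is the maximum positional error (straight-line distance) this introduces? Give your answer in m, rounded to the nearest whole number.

Truncating at 4 decimal places can drop up to a full unit in the last place, so each coordinate may be off by as much as 0.0001°.
Latitude error → 0.0001 × 111000 = 11.1 m along the meridian.
Longitude error → 0.0001 × 111000 × cos 54.261° = 0.0001 × 111000 × 0.5841 ≈ 6.48344 m.
Combining orthogonally: (11.1² + 6.48344²)^½ ≈ 12.8548 m.

13 m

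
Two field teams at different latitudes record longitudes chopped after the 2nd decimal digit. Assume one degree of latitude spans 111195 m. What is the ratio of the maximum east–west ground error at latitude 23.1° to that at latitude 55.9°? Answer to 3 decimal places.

Truncating at 2 decimal places can drop up to a full unit in the last place, so the longitude may be off by as much as 0.01°.
At 23.1°: 0.01° × 111195 × cos 23.1° = 0.01 × 111195 × 0.9198 ≈ 1022.8 m.
At 55.9°: 0.01° × 111195 × cos 55.9° = 0.01 × 111195 × 0.5606 ≈ 623.4 m.
Ratio: 1022.8 / 623.4 = cos 23.1° / cos 55.9° ≈ 1.6407.

1.641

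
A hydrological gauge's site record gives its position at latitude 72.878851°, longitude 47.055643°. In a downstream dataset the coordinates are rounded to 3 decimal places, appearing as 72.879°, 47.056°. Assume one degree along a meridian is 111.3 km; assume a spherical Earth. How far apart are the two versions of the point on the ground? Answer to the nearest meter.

Δlat = 72.878851 − 72.879 = -0.000149°; Δlon = 47.055643 − 47.056 = -0.000357°.
N–S: -0.000149° × 111300 m/° = -16.5837 m.
E–W at 72.879°: -0.000357° × 111300 × cos 72.879° = -0.000357 × 111300 × 0.2944 ≈ -11.6973 m.
Combined displacement = (16.5837² + 11.6973²)^½ ≈ 20.294 m.

20 meters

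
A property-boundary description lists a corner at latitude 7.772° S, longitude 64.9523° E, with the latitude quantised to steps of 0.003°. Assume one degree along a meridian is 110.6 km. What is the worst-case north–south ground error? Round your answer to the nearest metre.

With a 0.003° grid the true value lies within half a step, ±0.003°/2 = ±0.0015°, of the stored one.
So the N–S error is at most 0.0015 × 110600 = 165.9 m.

166 metres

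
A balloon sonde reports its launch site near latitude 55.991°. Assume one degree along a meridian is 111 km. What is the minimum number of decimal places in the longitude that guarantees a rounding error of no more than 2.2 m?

At 55.991° one degree of longitude covers 111000 × cos 55.991° ≈ 111000 × 0.5593 ≈ 62084.9 m.
Rounding to N decimal places gives at most 0.5 × 10⁻ᴺ degrees of error, i.e. 0.5 × 10⁻ᴺ × 62084.9 m.
Setting 31042.4 × 10⁻ᴺ ≤ 2.2 gives 10ᴺ ≥ 1.411e+04, i.e. N ≥ 4.15.
At 4 places the error can reach 3.1 m, but 5 places keeps it to 0.31 m.

5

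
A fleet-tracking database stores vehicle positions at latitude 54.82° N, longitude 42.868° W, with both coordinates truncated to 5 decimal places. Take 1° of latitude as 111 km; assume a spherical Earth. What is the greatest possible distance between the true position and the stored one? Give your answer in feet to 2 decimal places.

Truncating at 5 decimal places can drop up to a full unit in the last place, so each coordinate may be off by as much as 1e-05°.
N–S: 1e-05° × 111000 m/° = 1.11 m.
E–W at 54.82°: 1e-05° × 111000 × cos 54.82° = 1e-05 × 111000 × 0.5761 ≈ 0.639523 m.
Worst case both components are at the extreme and orthogonal: √(1.11² + 0.639523²) ≈ 1.28105 m.
In feet: 1.28105 m ÷ 0.3048 ≈ 4.2029 ft.

4.20 feet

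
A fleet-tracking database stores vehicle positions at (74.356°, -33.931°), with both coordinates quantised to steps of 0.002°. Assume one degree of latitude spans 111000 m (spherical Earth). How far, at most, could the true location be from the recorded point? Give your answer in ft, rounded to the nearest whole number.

377 ft

With a 0.002° grid the true value lies within half a step, ±0.002°/2 = ±0.001°, of the stored one.
N–S: 0.001° × 111000 m/° = 111 m.
East–west component at 74.356°: 0.001° × 111000 × cos 74.356° ≈ 0.001 × 29932.2 ≈ 29.9322 m.
Worst case both components are at the extreme and orthogonal: √(111² + 29.9322²) ≈ 114.965 m.
In feet: 114.965 m ÷ 0.3048 ≈ 377.18 ft.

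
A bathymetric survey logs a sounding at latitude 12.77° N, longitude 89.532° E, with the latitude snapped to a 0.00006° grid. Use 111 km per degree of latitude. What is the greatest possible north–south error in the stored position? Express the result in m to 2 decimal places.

With a 0.00006° grid the true value lies within half a step, ±0.00006°/2 = ±3e-05°, of the stored one.
So the N–S error is at most 3e-05 × 111000 = 3.33 m.

3.33 m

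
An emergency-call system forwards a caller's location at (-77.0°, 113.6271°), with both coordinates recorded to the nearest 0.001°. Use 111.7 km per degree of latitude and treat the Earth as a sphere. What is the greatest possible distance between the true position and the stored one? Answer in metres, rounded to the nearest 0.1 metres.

57.2 metres

Rounding to 3 decimal places leaves each coordinate within ±0.0005° of the true value.
Latitude error → 0.0005 × 111700 = 55.85 m along the meridian.
E–W at 77°: 0.0005° × 111700 × cos 77° = 0.0005 × 111700 × 0.2250 ≈ 12.5635 m.
Worst case both components are at the extreme and orthogonal: √(55.85² + 12.5635²) ≈ 57.2457 m.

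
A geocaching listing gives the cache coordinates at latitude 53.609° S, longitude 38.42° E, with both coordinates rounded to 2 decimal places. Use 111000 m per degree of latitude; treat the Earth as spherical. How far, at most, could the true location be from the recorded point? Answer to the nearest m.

Rounding to 2 decimal places leaves each coordinate within ±0.005° of the true value.
North–south component: 0.005° × 111000 = 555 m.
E–W at 53.609°: 0.005° × 111000 × cos 53.609° = 0.005 × 111000 × 0.5933 ≈ 329.277 m.
Combining orthogonally: (555² + 329.277²)^½ ≈ 645.328 m.

645 m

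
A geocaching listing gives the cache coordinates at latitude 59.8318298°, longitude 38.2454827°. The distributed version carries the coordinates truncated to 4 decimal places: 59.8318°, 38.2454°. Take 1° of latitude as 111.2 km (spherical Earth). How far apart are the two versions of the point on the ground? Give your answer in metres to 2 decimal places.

5.69 metres

Δlat = 59.8318298 − 59.8318 = +0.0000298°; Δlon = 38.2454827 − 38.2454 = +0.0000827°.
North–south shift: 0.0000298 × 111200 = 3.31376 m.
East–west at this latitude: 0.0000827° × 111200 × cos 59.8318° ≈ 0.0000827 × 55882.5 = 4.62148 m.
Hypotenuse of the two orthogonal shifts: √(3.31376² + 4.62148²) = 5.68675 m.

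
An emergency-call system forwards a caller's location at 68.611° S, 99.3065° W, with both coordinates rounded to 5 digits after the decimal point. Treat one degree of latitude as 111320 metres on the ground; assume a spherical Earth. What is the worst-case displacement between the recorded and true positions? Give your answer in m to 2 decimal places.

0.59 m

Rounding to 5 decimal places leaves each coordinate within ±5e-06° of the true value.
N–S: 5e-06° × 111320 m/° = 0.5566 m.
East–west component at 68.611°: 5e-06° × 111320 × cos 68.611° ≈ 5e-06 × 40598.2 ≈ 0.202991 m.
The two errors are perpendicular, so the maximum displacement is √(0.5566² + 0.202991²) ≈ 0.59246 m.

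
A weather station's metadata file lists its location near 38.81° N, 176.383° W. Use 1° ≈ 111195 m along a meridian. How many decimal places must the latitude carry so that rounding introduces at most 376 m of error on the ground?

One degree of latitude covers 111195 m.
Rounding to N decimal places gives at most 0.5 × 10⁻ᴺ degrees of error, i.e. 0.5 × 10⁻ᴺ × 111195 m.
Setting 55597.5 × 10⁻ᴺ ≤ 376 gives 10ᴺ ≥ 147.9, i.e. N ≥ 2.17.
So 3 decimal places suffice (55.6 m); 2 would allow up to 556 m.

3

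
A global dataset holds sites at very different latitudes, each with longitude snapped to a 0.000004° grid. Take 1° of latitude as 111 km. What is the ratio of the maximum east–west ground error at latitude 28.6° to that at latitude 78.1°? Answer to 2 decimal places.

With a 0.000004° grid the true value lies within half a step, ±0.000004°/2 = ±2e-06°, of the stored one.
At 28.6°: 2e-06° × 111000 × cos 28.6° = 2e-06 × 111000 × 0.8780 ≈ 0.19491 m.
Error at 78.1° = 2e-06° × 111000 × cos 78.1° ≈ 0.222 × 0.2062 = 0.045777 m.
The ratio reduces to cos 28.6° / cos 78.1° = 0.8780/0.2062 ≈ 4.2578.

4.26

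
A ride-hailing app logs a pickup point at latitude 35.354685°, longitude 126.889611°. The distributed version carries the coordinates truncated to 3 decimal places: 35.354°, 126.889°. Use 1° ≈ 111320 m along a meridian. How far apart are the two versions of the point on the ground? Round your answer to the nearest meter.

94 meters

Δlat = 35.354685 − 35.354 = +0.000685°; Δlon = 126.889611 − 126.889 = +0.000611°.
North–south shift: 0.000685 × 111320 = 76.2542 m.
East–west at this latitude: 0.000611° × 111320 × cos 35.354° ≈ 0.000611 × 90791.8 = 55.4738 m.
Combined displacement = (76.2542² + 55.4738²)^½ ≈ 94.2976 m.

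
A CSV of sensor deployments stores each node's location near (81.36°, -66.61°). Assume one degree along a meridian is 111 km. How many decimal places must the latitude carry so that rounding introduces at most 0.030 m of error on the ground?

7 decimal places

One degree of latitude covers 111000 m.
N decimal places → at most half a unit in the last place, 0.5 × 10⁻ᴺ° = 111000/2 × 10⁻ᴺ m.
Setting 55500 × 10⁻ᴺ ≤ 0.030 gives 10ᴺ ≥ 1.85e+06, i.e. N ≥ 6.27.
N = 6 would give 0.0555 m (too coarse); N = 7 gives 0.00555 m ≤ 0.030 m.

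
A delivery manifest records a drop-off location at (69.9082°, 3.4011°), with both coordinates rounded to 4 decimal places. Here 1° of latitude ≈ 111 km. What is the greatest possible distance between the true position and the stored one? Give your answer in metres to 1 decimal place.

5.9 metres

Rounding to 4 decimal places leaves each coordinate within ±5e-05° of the true value.
North–south component: 5e-05° × 111000 = 5.55 m.
Longitude error → 5e-05 × 111000 × cos 69.9082° = 5e-05 × 111000 × 0.3435 ≈ 1.90657 m.
Combining orthogonally: (5.55² + 1.90657²)^½ ≈ 5.86835 m.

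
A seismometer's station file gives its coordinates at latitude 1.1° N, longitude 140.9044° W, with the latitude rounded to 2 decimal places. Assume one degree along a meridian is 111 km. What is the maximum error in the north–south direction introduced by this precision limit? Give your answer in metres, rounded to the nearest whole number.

Rounding to 2 decimal places leaves the latitude within ±0.005° of the true value.
North–south distance: 0.005° × 111000 m/° = 555 m.

555 metres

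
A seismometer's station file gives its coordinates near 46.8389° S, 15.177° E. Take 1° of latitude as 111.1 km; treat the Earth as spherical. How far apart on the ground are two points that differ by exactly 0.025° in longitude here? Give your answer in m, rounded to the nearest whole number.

1900 m

0.025° of longitude at 46.8389° is 0.025 × 111100 × cos 46.8389° ≈ 0.025 × 75998.2 = 1899.95 m.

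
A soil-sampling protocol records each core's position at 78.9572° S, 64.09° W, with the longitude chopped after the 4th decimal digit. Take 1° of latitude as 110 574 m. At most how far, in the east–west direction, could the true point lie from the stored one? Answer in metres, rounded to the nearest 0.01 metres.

Truncating at 4 decimal places can drop up to a full unit in the last place, so the longitude may be off by as much as 0.0001°.
One degree of longitude at 78.9572° is 110574 × cos 78.9572° ≈ 110574 × 0.1915 = 21179.6 m.
Maximum E–W displacement: 0.0001 × 21179.6 = 2.11796 m.

2.12 metres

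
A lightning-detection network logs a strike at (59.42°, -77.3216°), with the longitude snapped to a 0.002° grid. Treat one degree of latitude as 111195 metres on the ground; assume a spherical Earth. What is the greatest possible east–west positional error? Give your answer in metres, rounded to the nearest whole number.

With a 0.002° grid the true value lies within half a step, ±0.002°/2 = ±0.001°, of the stored one.
One degree of longitude at 59.42° is 111195 × cos 59.42° ≈ 111195 × 0.5087 = 56569.4 m.
East–west error: 0.001° × 56569.4 m/° ≈ 56.5694 m.

57 metres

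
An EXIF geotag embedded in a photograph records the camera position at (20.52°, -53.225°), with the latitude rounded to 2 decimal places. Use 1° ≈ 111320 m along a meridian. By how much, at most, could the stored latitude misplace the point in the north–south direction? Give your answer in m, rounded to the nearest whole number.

557 m

Rounding to 2 decimal places leaves the latitude within ±0.005° of the true value.
So the N–S error is at most 0.005 × 111320 = 556.6 m.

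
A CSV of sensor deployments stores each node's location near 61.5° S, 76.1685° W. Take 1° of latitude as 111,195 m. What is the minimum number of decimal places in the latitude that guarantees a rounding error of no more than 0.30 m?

One degree of latitude covers 111195 m.
N decimal places → at most half a unit in the last place, 0.5 × 10⁻ᴺ° = 111195/2 × 10⁻ᴺ m.
Need 0.5 × 111195 × 10⁻ᴺ ≤ 0.30 → 10⁻ᴺ ≤ 5.396e-06, so N ≥ 5.27.
N = 5 would give 0.556 m (too coarse); N = 6 gives 0.0556 m ≤ 0.30 m.

6 decimal places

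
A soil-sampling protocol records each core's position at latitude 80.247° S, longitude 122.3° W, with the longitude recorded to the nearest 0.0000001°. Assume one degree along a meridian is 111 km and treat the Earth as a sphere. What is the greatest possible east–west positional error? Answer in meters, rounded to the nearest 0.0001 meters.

Rounding to 7 decimal places leaves the longitude within ±5e-08° of the true value.
One degree of longitude at 80.247° is 111000 × cos 80.247° ≈ 111000 × 0.1694 = 18803.5 m.
Maximum E–W displacement: 5e-08 × 18803.5 = 0.000940176 m.

0.0009 meters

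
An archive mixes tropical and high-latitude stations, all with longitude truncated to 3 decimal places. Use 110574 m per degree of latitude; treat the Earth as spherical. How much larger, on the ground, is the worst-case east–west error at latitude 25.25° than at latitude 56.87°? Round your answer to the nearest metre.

40 metres

Truncating at 3 decimal places can drop up to a full unit in the last place, so the longitude may be off by as much as 0.001°.
Error at 25.25° = 0.001° × 110574 × cos 25.25° ≈ 110.57 × 0.9045 = 100.01 m.
Error at 56.87° = 0.001° × 110574 × cos 56.87° ≈ 110.57 × 0.5465 = 60.433 m.
So the lower-latitude error exceeds the higher by 100.01 − 60.433 = 39.576 m.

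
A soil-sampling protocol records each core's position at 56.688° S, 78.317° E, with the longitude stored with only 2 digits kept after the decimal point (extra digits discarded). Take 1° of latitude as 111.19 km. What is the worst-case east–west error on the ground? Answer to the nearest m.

Truncating at 2 decimal places can drop up to a full unit in the last place, so the longitude may be off by as much as 0.01°.
One degree of longitude at 56.688° is 111190 × cos 56.688° ≈ 111190 × 0.5492 = 61065.3 m.
So at most 0.01° × 61065.3 ≈ 610.653 m east–west.

611 m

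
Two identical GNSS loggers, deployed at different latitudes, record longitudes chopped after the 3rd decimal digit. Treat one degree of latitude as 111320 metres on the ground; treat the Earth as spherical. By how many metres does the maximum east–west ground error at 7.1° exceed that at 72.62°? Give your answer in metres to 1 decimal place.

77.2 metres

Truncating at 3 decimal places can drop up to a full unit in the last place, so the longitude may be off by as much as 0.001°.
At 7.1°: 0.001° × 111320 × cos 7.1° = 0.001 × 111320 × 0.9923 ≈ 110.47 m.
At 72.62°: 0.001° × 111320 × cos 72.62° = 0.001 × 111320 × 0.2987 ≈ 33.252 m.
Difference: 110.47 − 33.252 = 77.214 m.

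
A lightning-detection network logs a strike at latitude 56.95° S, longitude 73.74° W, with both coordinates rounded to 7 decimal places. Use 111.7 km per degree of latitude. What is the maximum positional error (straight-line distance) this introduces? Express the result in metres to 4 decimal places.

0.0064 metres

Rounding to 7 decimal places leaves each coordinate within ±5e-08° of the true value.
Latitude error → 5e-08 × 111700 = 0.005585 m along the meridian.
East–west component at 56.95°: 5e-08° × 111700 × cos 56.95° ≈ 5e-08 × 60917.9 ≈ 0.0030459 m.
Combining orthogonally: (0.005585² + 0.0030459²)^½ ≈ 0.00636158 m.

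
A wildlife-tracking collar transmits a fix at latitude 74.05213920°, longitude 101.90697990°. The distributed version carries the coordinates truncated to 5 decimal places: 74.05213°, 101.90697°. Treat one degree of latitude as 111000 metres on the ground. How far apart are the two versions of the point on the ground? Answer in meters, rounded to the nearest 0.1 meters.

1.1 meters

The latitude changed by +0.00000920° and the longitude by +0.00000990°.
North–south shift: 0.00000920 × 111000 = 1.0212 m.
E–W at 74.0521°: 0.00000990° × 111000 × cos 74.0521° = 0.00000990 × 111000 × 0.2748 ≈ 0.301937 m.
Combined displacement = (1.0212² + 0.301937²)^½ ≈ 1.0649 m.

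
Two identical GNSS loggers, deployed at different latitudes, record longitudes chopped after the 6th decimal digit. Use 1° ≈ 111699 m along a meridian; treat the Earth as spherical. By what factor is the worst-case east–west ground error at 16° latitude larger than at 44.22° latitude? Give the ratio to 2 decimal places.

Truncating at 6 decimal places can drop up to a full unit in the last place, so the longitude may be off by as much as 1e-06°.
Error at 16° = 1e-06° × 111699 × cos 16° ≈ 0.1117 × 0.9613 = 0.10737 m.
Error at 44.22° = 1e-06° × 111699 × cos 44.22° ≈ 0.1117 × 0.7167 = 0.080051 m.
Ratio: 0.10737 / 0.080051 = cos 16° / cos 44.22° ≈ 1.3413.

1.34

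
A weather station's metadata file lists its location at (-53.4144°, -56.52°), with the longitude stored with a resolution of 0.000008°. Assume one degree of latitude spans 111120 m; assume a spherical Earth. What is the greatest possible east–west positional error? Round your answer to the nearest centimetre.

With a 0.000008° grid the true value lies within half a step, ±0.000008°/2 = ±4e-06°, of the stored one.
At latitude 53.4144° a degree of longitude spans 111120 m × cos 53.4144° = 111120 × 0.5960 ≈ 66230.1 m.
So at most 4e-06° × 66230.1 ≈ 0.26492 m east–west.
That is 0.26492 m = 26.492 cm.

26 centimetres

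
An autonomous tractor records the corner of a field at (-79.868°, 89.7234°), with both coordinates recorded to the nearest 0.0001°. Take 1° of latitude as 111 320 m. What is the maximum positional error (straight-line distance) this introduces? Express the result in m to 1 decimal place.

5.7 m

Rounding to 4 decimal places leaves each coordinate within ±5e-05° of the true value.
N–S: 5e-05° × 111320 m/° = 5.566 m.
E–W at 79.868°: 5e-05° × 111320 × cos 79.868° = 5e-05 × 111320 × 0.1759 ≈ 0.979152 m.
Worst case both components are at the extreme and orthogonal: √(5.566² + 0.979152²) ≈ 5.65147 m.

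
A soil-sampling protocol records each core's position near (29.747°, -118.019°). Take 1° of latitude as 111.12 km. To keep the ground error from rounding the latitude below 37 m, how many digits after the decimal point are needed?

4 decimal places

One degree of latitude covers 111120 m.
N decimal places → at most half a unit in the last place, 0.5 × 10⁻ᴺ° = 111120/2 × 10⁻ᴺ m.
Setting 55560 × 10⁻ᴺ ≤ 37 gives 10ᴺ ≥ 1502, i.e. N ≥ 3.18.
So 4 decimal places suffice (5.56 m); 3 would allow up to 55.6 m.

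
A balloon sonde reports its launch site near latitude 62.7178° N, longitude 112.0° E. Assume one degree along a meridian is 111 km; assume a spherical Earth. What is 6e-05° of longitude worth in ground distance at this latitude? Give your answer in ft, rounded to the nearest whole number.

One degree of longitude here spans 111000 × cos 62.7178° = 111000 × 0.4584 ≈ 50879.5 m; 6e-05° of that is 3.05277 m.
Converting: 3.05277 m × 3.2808 ft/m ≈ 10.016 ft.

10 ft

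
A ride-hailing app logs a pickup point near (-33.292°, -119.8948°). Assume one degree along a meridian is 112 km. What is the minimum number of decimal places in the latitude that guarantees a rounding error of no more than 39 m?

One degree of latitude covers 112000 m.
With N decimal places the half-ulp bound is 0.5·10⁻ᴺ°, or 0.5·10⁻ᴺ × 112000 m on the ground.
Setting 56000 × 10⁻ᴺ ≤ 39 gives 10ᴺ ≥ 1436, i.e. N ≥ 3.16.
So 4 decimal places suffice (5.6 m); 3 would allow up to 56 m.

4 decimal places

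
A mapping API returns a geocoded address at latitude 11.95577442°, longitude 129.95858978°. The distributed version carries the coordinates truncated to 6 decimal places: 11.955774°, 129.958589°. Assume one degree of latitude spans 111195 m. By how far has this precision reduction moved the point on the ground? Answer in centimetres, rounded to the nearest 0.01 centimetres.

9.69 centimetres

The latitude changed by +0.00000042° and the longitude by +0.00000078°.
N–S: 0.00000042° × 111195 m/° = 0.0467019 m.
E–W at 11.9558°: 0.00000078° × 111195 × cos 11.9558° = 0.00000078 × 111195 × 0.9783 ≈ 0.0848507 m.
Distance: √(0.0467019² + 0.0848507²) ≈ 0.0968541 m.
That is 0.0968541 m = 9.6854 cm.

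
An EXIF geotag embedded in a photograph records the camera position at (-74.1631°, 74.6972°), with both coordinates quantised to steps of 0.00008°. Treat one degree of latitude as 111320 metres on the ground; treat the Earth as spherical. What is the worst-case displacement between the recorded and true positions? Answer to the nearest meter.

With a 0.00008° grid the true value lies within half a step, ±0.00008°/2 = ±4e-05°, of the stored one.
North–south component: 4e-05° × 111320 = 4.4528 m.
Longitude error → 4e-05 × 111320 × cos 74.1631° = 4e-05 × 111320 × 0.2729 ≈ 1.21517 m.
The two errors are perpendicular, so the maximum displacement is √(4.4528² + 1.21517²) ≈ 4.61563 m.

5 meters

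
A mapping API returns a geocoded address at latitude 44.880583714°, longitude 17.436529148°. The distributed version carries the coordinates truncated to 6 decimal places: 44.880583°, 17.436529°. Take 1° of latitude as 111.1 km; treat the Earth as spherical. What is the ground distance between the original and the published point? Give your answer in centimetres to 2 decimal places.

8.02 centimetres

The latitude changed by +0.000000714° and the longitude by +0.000000148°.
N–S: 0.000000714° × 111100 m/° = 0.0793254 m.
East–west at this latitude: 0.000000148° × 111100 × cos 44.8806° ≈ 0.000000148 × 78723.1 = 0.011651 m.
Hypotenuse of the two orthogonal shifts: √(0.0793254² + 0.011651²) = 0.0801765 m.
That is 0.0801765 m = 8.0176 cm.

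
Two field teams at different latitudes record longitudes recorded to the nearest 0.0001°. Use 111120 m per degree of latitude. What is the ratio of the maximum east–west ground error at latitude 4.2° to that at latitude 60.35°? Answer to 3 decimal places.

2.016

Rounding to 4 decimal places leaves the longitude within ±5e-05° of the true value.
At 4.2°: 5e-05° × 111120 × cos 4.2° = 5e-05 × 111120 × 0.9973 ≈ 5.5411 m.
Error at 60.35° = 5e-05° × 111120 × cos 60.35° ≈ 5.556 × 0.4947 = 2.7486 m.
Ratio: 5.5411 / 2.7486 = cos 4.2° / cos 60.35° ≈ 2.0160.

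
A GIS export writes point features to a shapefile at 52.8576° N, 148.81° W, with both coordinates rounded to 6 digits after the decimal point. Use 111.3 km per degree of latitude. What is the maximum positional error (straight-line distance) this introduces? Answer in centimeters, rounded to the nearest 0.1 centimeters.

6.5 centimeters

Rounding to 6 decimal places leaves each coordinate within ±5e-07° of the true value.
North–south component: 5e-07° × 111300 = 0.05565 m.
E–W at 52.8576°: 5e-07° × 111300 × cos 52.8576° = 5e-07 × 111300 × 0.6038 ≈ 0.0336014 m.
Worst case both components are at the extreme and orthogonal: √(0.05565² + 0.0336014²) ≈ 0.0650075 m.
That is 0.0650075 m = 6.5007 cm.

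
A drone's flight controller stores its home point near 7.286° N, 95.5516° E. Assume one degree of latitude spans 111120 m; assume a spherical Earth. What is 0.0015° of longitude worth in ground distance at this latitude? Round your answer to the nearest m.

165 m

At 7.286° a degree of longitude is 111120 × cos 7.286° ≈ 110223 m, so 0.0015° corresponds to 165.334 m.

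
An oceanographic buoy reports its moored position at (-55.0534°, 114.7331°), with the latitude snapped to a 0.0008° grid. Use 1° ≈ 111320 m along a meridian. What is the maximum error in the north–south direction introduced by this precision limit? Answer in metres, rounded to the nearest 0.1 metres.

44.5 metres

With a 0.0008° grid the true value lies within half a step, ±0.0008°/2 = ±0.0004°, of the stored one.
Along the meridian that is 0.0004° × 111320 m/° = 44.528 m.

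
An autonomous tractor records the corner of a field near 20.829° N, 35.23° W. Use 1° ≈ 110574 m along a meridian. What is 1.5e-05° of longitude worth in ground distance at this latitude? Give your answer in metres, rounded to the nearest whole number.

One degree of longitude here spans 110574 × cos 20.829° = 110574 × 0.9346 ≈ 103348 m; 1.5e-05° of that is 1.55021 m.

2 metres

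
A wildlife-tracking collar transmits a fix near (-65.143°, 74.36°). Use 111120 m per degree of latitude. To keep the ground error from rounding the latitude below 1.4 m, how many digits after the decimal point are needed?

5 decimal places

One degree of latitude covers 111120 m.
N decimal places → at most half a unit in the last place, 0.5 × 10⁻ᴺ° = 111120/2 × 10⁻ᴺ m.
Setting 55560 × 10⁻ᴺ ≤ 1.4 gives 10ᴺ ≥ 3.969e+04, i.e. N ≥ 4.60.
At 4 places the error can reach 5.56 m, but 5 places keeps it to 0.556 m.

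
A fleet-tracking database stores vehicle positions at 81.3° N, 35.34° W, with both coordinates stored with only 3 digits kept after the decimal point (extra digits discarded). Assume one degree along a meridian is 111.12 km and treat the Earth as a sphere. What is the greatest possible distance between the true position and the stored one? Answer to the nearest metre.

112 metres

Truncating at 3 decimal places can drop up to a full unit in the last place, so each coordinate may be off by as much as 0.001°.
N–S: 0.001° × 111120 m/° = 111.12 m.
Longitude error → 0.001 × 111120 × cos 81.3° = 0.001 × 111120 × 0.1513 ≈ 16.8081 m.
The two errors are perpendicular, so the maximum displacement is √(111.12² + 16.8081²) ≈ 112.384 m.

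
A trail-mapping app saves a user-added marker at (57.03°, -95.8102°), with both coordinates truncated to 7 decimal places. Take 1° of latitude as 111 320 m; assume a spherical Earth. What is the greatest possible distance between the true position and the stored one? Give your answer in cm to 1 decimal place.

1.3 cm

Truncating at 7 decimal places can drop up to a full unit in the last place, so each coordinate may be off by as much as 1e-07°.
N–S: 1e-07° × 111320 m/° = 0.011132 m.
Longitude error → 1e-07 × 111320 × cos 57.03° = 1e-07 × 111320 × 0.5442 ≈ 0.00605803 m.
Worst case both components are at the extreme and orthogonal: √(0.011132² + 0.00605803²) ≈ 0.0126736 m.
That is 0.0126736 m = 1.2674 cm.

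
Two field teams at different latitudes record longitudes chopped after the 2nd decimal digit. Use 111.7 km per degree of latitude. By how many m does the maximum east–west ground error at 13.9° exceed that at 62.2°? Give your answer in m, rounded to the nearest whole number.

Truncating at 2 decimal places can drop up to a full unit in the last place, so the longitude may be off by as much as 0.01°.
At 13.9°: 0.01° × 111700 × cos 13.9° = 0.01 × 111700 × 0.9707 ≈ 1084.3 m.
Error at 62.2° = 0.01° × 111700 × cos 62.2° ≈ 1117 × 0.4664 = 520.95 m.
Difference: 1084.3 − 520.95 = 563.34 m.

563 m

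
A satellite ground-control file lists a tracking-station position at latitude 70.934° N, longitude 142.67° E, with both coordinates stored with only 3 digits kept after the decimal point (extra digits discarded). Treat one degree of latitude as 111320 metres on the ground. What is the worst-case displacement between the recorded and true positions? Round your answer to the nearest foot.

384 feet

Truncating at 3 decimal places can drop up to a full unit in the last place, so each coordinate may be off by as much as 0.001°.
North–south component: 0.001° × 111320 = 111.32 m.
E–W at 70.934°: 0.001° × 111320 × cos 70.934° = 0.001 × 111320 × 0.3267 ≈ 36.3635 m.
Worst case both components are at the extreme and orthogonal: √(111.32² + 36.3635²) ≈ 117.109 m.
Converting: 117.109 m × 3.2808 ft/m ≈ 384.21 ft.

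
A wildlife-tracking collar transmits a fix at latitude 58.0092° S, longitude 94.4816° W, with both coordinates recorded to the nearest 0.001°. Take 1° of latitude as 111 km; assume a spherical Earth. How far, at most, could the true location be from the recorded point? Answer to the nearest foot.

206 feet

Rounding to 3 decimal places leaves each coordinate within ±0.0005° of the true value.
N–S: 0.0005° × 111000 m/° = 55.5 m.
E–W at 58.0092°: 0.0005° × 111000 × cos 58.0092° = 0.0005 × 111000 × 0.5298 ≈ 29.403 m.
Worst case both components are at the extreme and orthogonal: √(55.5² + 29.403²) ≈ 62.8075 m.
In feet: 62.8075 m ÷ 0.3048 ≈ 206.06 ft.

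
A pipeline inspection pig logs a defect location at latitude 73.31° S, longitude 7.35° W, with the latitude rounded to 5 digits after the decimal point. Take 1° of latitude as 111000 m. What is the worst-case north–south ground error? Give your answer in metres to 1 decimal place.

0.6 metres

Rounding to 5 decimal places leaves the latitude within ±5e-06° of the true value.
So the N–S error is at most 5e-06 × 111000 = 0.555 m.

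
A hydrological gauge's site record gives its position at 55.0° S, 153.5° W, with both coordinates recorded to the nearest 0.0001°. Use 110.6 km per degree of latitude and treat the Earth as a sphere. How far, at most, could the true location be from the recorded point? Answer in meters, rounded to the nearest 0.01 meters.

6.38 meters

Rounding to 4 decimal places leaves each coordinate within ±5e-05° of the true value.
Latitude error → 5e-05 × 110600 = 5.53 m along the meridian.
E–W at 55°: 5e-05° × 110600 × cos 55° = 5e-05 × 110600 × 0.5736 ≈ 3.17188 m.
Combining orthogonally: (5.53² + 3.17188²)^½ ≈ 6.37508 m.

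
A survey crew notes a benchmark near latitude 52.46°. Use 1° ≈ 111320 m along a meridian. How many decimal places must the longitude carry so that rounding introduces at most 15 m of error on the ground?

4

At 52.46° one degree of longitude covers 111320 × cos 52.46° ≈ 111320 × 0.6093 ≈ 67829 m.
With N decimal places the half-ulp bound is 0.5·10⁻ᴺ°, or 0.5·10⁻ᴺ × 67829 m on the ground.
Need 0.5 × 67829 × 10⁻ᴺ ≤ 15 → 10⁻ᴺ ≤ 4.423e-04, so N ≥ 3.35.
N = 3 would give 33.9 m (too coarse); N = 4 gives 3.39 m ≤ 15 m.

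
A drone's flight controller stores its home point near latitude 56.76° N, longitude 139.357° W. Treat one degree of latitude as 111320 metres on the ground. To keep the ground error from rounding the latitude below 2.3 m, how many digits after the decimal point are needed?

One degree of latitude covers 111320 m.
N decimal places → at most half a unit in the last place, 0.5 × 10⁻ᴺ° = 111320/2 × 10⁻ᴺ m.
Setting 55660 × 10⁻ᴺ ≤ 2.3 gives 10ᴺ ≥ 2.42e+04, i.e. N ≥ 4.38.
At 4 places the error can reach 5.57 m, but 5 places keeps it to 0.557 m.

5 decimal places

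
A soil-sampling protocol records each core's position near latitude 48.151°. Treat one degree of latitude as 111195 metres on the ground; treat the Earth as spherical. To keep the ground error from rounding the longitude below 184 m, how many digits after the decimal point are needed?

3 decimal places

At 48.151° one degree of longitude covers 111195 × cos 48.151° ≈ 111195 × 0.6672 ≈ 74185.9 m.
Rounding to N decimal places gives at most 0.5 × 10⁻ᴺ degrees of error, i.e. 0.5 × 10⁻ᴺ × 74185.9 m.
Need 0.5 × 74185.9 × 10⁻ᴺ ≤ 184 → 10⁻ᴺ ≤ 4.961e-03, so N ≥ 2.30.
N = 2 would give 371 m (too coarse); N = 3 gives 37.1 m ≤ 184 m.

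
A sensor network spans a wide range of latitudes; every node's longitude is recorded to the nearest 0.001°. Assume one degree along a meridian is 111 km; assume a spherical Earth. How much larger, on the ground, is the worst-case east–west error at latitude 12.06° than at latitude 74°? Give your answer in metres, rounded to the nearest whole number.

Rounding to 3 decimal places leaves the longitude within ±0.0005° of the true value.
Error at 12.06° = 0.0005° × 111000 × cos 12.06° ≈ 55.5 × 0.9779 = 54.275 m.
Error at 74° = 0.0005° × 111000 × cos 74° ≈ 55.5 × 0.2756 = 15.298 m.
Difference: 54.275 − 15.298 = 38.977 m.

39 metres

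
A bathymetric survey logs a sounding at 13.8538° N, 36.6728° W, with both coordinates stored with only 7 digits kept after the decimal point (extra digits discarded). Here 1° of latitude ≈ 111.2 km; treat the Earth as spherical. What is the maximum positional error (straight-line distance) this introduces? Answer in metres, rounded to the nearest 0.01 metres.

Truncating at 7 decimal places can drop up to a full unit in the last place, so each coordinate may be off by as much as 1e-07°.
North–south component: 1e-07° × 111200 = 0.01112 m.
East–west component at 13.8538°: 1e-07° × 111200 × cos 13.8538° ≈ 1e-07 × 107965 ≈ 0.0107965 m.
The two errors are perpendicular, so the maximum displacement is √(0.01112² + 0.0107965²) ≈ 0.015499 m.

0.02 metres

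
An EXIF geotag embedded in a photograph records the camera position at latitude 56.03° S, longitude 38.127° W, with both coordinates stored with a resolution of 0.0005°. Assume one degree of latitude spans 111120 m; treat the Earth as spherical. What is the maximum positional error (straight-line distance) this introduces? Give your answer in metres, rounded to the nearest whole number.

With a 0.0005° grid the true value lies within half a step, ±0.0005°/2 = ±0.00025°, of the stored one.
N–S: 0.00025° × 111120 m/° = 27.78 m.
Longitude error → 0.00025 × 111120 × cos 56.03° = 0.00025 × 111120 × 0.5588 ≈ 15.5223 m.
The two errors are perpendicular, so the maximum displacement is √(27.78² + 15.5223²) ≈ 31.8225 m.

32 metres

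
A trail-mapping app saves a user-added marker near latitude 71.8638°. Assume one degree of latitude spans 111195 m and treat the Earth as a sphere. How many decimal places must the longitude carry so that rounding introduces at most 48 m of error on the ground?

At 71.8638° one degree of longitude covers 111195 × cos 71.8638° ≈ 111195 × 0.3113 ≈ 34612.4 m.
Rounding to N decimal places gives at most 0.5 × 10⁻ᴺ degrees of error, i.e. 0.5 × 10⁻ᴺ × 34612.4 m.
Setting 17306.2 × 10⁻ᴺ ≤ 48 gives 10ᴺ ≥ 360.5, i.e. N ≥ 2.56.
N = 2 would give 173 m (too coarse); N = 3 gives 17.3 m ≤ 48 m.

3 decimal places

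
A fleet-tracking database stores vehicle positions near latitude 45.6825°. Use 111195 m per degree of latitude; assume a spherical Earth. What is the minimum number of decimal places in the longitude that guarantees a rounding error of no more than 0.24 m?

6 decimal places

At 45.6825° one degree of longitude covers 111195 × cos 45.6825° ≈ 111195 × 0.6986 ≈ 77684.6 m.
With N decimal places the half-ulp bound is 0.5·10⁻ᴺ°, or 0.5·10⁻ᴺ × 77684.6 m on the ground.
Setting 38842.3 × 10⁻ᴺ ≤ 0.24 gives 10ᴺ ≥ 1.618e+05, i.e. N ≥ 5.21.
N = 5 would give 0.388 m (too coarse); N = 6 gives 0.0388 m ≤ 0.24 m.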